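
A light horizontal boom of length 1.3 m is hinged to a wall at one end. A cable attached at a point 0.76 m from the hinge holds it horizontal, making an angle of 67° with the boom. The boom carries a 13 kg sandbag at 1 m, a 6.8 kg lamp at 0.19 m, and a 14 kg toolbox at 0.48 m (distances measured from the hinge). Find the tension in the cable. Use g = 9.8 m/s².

Sum moments about the hinge (the unknown hinge reaction has zero arm there).
Sandbag: 13 × 9.8 = 127.4 N down at 1 m → arm 1 m, τ = 127.4 × 1 = 127.4 N·m clockwise.
Lamp: 6.8 × 9.8 = 66.64 N down at 0.19 m → arm 0.19 m, τ = 66.64 × 0.19 = 12.66 N·m clockwise.
Toolbox: 14 × 9.8 = 137.2 N down at 0.48 m → arm 0.48 m, τ = 137.2 × 0.48 = 65.86 N·m clockwise.
Total clockwise load moment = 205.9 N·m.
The cable tension T acts at 0.76 m; only its component perpendicular to the boom, T sinθ, produces torque. sin 67° = 0.9205.
Setting net torque to zero: T × 0.76 × 0.9205 = 205.9 → T = 205.9 / 0.6996 = 294 N.

T ≈ 294 N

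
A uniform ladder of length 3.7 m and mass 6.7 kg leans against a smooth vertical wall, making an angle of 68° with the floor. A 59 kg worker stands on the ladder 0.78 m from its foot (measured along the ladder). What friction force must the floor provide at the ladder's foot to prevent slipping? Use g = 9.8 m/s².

Choose the foot of the ladder as the axis so the floor normal and friction both act there and drop out.
Ladder weight 6.7×9.8 = 65.66 N acts at 1.85 m along the ladder; its horizontal arm is 1.85·cos68° = 0.693 m → τ = 45.5 N·m clockwise.
Worker: 59×9.8 = 578.2 N at 0.78 m → arm 0.2922 m → τ = 169 N·m clockwise.
Wall normal N acts horizontally at the top; its moment arm is the height L sinθ = 3.7·sin68° = 3.431 m, counterclockwise.
Setting net torque to zero: N × 3.431 = 214.5 → N = 62.5 N.
ΣFx = 0: friction at the foot balances the wall's push, so f = N_wall = 62.5 N.

f ≈ 62.5 N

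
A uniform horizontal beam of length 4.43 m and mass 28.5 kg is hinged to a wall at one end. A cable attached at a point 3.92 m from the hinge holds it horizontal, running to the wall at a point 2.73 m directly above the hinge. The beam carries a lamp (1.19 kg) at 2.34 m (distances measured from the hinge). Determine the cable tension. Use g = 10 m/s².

Take moments about the hinge.
Beam weight: 28.5 × 10 = 285 N down at 2.215 m → arm 2.215 m, τ = 285 × 2.215 = 631.3 N·m clockwise.
Lamp: 1.19 × 10 = 11.9 N down at 2.34 m → arm 2.34 m, τ = 11.9 × 2.34 = 27.85 N·m clockwise.
Total clockwise load moment = 659.1 N·m.
The cable tension T acts at 3.92 m; only its component perpendicular to the beam, T sinθ, produces torque. sinθ = h/√(h²+d²) = 2.73/√(2.73²+3.92²) = 0.5715.
Setting net torque to zero: T × 3.92 × 0.5715 = 659.1 → T = 659.1 / 2.24 = 294 N.

T ≈ 294 N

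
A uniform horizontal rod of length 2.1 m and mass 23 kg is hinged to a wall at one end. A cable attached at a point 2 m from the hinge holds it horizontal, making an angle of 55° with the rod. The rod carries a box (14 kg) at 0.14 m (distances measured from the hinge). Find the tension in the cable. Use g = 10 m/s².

Sum moments about the hinge (the unknown hinge reaction has zero arm there).
Beam weight: 23 × 10 = 230 N down at 1.05 m → arm 1.05 m, τ = 230 × 1.05 = 241.5 N·m clockwise.
Box: 14 × 10 = 140 N down at 0.14 m → arm 0.14 m, τ = 140 × 0.14 = 19.6 N·m clockwise.
Total clockwise load moment = 261.1 N·m.
The cable tension T acts at 2 m; only its component perpendicular to the rod, T sinθ, produces torque. sin 55° = 0.8192.
Στ = 0 ⇒ T × 2 × 0.8192 = 261.1 ⇒ T = 261.1 / 1.638 = 159 N.

T ≈ 159 N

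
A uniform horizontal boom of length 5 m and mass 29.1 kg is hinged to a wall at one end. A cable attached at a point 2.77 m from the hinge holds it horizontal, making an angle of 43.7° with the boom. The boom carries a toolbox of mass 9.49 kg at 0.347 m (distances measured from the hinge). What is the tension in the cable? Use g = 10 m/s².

About the hinge:
Beam weight: 29.1 × 10 = 291 N down at 2.5 m → arm 2.5 m, τ = 291 × 2.5 = 727.5 N·m clockwise.
Toolbox: 9.49 × 10 = 94.9 N down at 0.347 m → arm 0.347 m, τ = 94.9 × 0.347 = 32.93 N·m clockwise.
Total clockwise load moment = 760.4 N·m.
The cable tension T acts at 2.77 m; only its component perpendicular to the boom, T sinθ, produces torque. sin 43.7° = 0.6909.
Στ = 0 ⇒ T × 2.77 × 0.6909 = 760.4 ⇒ T = 760.4 / 1.914 = 397 N.

T ≈ 397 N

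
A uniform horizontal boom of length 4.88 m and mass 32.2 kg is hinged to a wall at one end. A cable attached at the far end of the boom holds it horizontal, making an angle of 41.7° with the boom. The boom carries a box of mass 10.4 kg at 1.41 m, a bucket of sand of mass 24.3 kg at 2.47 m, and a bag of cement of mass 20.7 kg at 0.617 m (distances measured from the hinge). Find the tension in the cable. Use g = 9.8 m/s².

Take moments about the hinge.
Beam weight: 32.2 × 9.8 = 315.6 N down at 2.44 m → arm 2.44 m, τ = 315.6 × 2.44 = 770.1 N·m clockwise.
Box: 10.4 × 9.8 = 101.9 N down at 1.41 m → arm 1.41 m, τ = 101.9 × 1.41 = 143.7 N·m clockwise.
Bucket of sand: 24.3 × 9.8 = 238.1 N down at 2.47 m → arm 2.47 m, τ = 238.1 × 2.47 = 588.1 N·m clockwise.
Bag of cement: 20.7 × 9.8 = 202.9 N down at 0.617 m → arm 0.617 m, τ = 202.9 × 0.617 = 125.2 N·m clockwise.
Total clockwise load moment = 1627 N·m.
The cable tension T acts at 4.88 m; only its component perpendicular to the boom, T sinθ, produces torque. sin 41.7° = 0.6652.
Setting net torque to zero: T × 4.88 × 0.6652 = 1627 → T = 1627 / 3.246 = 501 N.

T ≈ 501 N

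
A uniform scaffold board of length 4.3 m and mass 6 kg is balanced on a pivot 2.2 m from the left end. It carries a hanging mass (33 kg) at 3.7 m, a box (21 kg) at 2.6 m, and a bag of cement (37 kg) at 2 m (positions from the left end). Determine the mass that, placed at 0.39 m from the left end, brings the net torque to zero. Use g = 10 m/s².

Take moments about the pivot (at 2.2 m from the left end).
Beam weight: 6 × 10 = 60 N down at 2.15 m → arm 0.05 m, τ = 60 × 0.05 = 3 N·m counterclockwise.
Hanging mass: 33 × 10 = 330 N down at 3.7 m → arm 1.5 m, τ = 330 × 1.5 = 495 N·m clockwise.
Box: 21 × 10 = 210 N down at 2.6 m → arm 0.4 m, τ = 210 × 0.4 = 84 N·m clockwise.
Bag of cement: 37 × 10 = 370 N down at 2 m → arm 0.2 m, τ = 370 × 0.2 = 74 N·m counterclockwise.
Net moment of known loads = 502 N·m clockwise.
An unknown mass m at 0.39 m has arm 1.81 m; its moment is m·g·1.81 counterclockwise.
For rotational equilibrium, m × 10 × 1.81 = 502, so m = 502 / (10 × 1.81) = 27.7 kg.

m ≈ 27.7 kg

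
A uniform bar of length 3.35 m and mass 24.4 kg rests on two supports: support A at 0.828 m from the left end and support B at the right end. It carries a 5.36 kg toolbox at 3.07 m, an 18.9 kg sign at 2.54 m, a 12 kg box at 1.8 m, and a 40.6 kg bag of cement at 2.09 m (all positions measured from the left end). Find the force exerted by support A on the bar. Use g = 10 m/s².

Sum moments about support B (its reaction then has zero moment arm).
Beam weight: 24.4 × 10 = 244 N down at 1.675 m → arm 1.675 m, τ = 244 × 1.675 = 408.7 N·m counterclockwise.
Toolbox: 5.36 × 10 = 53.6 N down at 3.07 m → arm 0.28 m, τ = 53.6 × 0.28 = 15.01 N·m counterclockwise.
Sign: 18.9 × 10 = 189 N down at 2.54 m → arm 0.81 m, τ = 189 × 0.81 = 153.1 N·m counterclockwise.
Box: 12 × 10 = 120 N down at 1.8 m → arm 1.55 m, τ = 120 × 1.55 = 186 N·m counterclockwise.
Bag of cement: 40.6 × 10 = 406 N down at 2.09 m → arm 1.26 m, τ = 406 × 1.26 = 511.6 N·m counterclockwise.
Net load moment about support B = 1274 N·m counterclockwise.
Reaction R at support A is upward at 0.828 m, arm 2.522 m → moment R × 2.522 clockwise.
Στ = 0 ⇒ R × 2.522 = 1274 ⇒ R = 505 N.

R_A ≈ 505 N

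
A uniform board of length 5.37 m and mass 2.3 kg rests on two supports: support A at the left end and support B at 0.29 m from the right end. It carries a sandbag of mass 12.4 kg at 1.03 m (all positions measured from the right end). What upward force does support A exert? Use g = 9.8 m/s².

Sum moments about support B (its reaction then has zero moment arm).
Beam weight: 2.3 × 9.8 = 22.54 N down at 2.685 m → arm 2.395 m, τ = 22.54 × 2.395 = 53.98 N·m counterclockwise.
Sandbag: 12.4 × 9.8 = 121.5 N down at 1.03 m → arm 0.74 m, τ = 121.5 × 0.74 = 89.91 N·m counterclockwise.
Net load moment about support B = 143.9 N·m counterclockwise.
Reaction R at support A is upward at 5.37 m, arm 5.08 m → moment R × 5.08 clockwise.
Setting net torque to zero: R × 5.08 = 143.9 → R = 28.3 N.

R_A ≈ 28.3 N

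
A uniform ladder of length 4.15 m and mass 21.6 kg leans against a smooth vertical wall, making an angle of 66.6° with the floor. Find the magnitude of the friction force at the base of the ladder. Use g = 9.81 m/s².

f ≈ 45.8 N

Choose the foot of the ladder as the axis so the floor normal and friction both act there and drop out.
Ladder weight 21.6×9.81 = 211.9 N acts at 2.075 m along the ladder; its horizontal arm is 2.075·cos66.6° = 0.8241 m → τ = 174.6 N·m clockwise.
Wall normal N acts horizontally at the top; its moment arm is the height L sinθ = 4.15·sin66.6° = 3.809 m, counterclockwise.
Balancing moments: N × 3.809 = 174.6, giving N = 45.8 N.
ΣFx = 0: friction at the foot balances the wall's push, so f = N_wall = 45.8 N.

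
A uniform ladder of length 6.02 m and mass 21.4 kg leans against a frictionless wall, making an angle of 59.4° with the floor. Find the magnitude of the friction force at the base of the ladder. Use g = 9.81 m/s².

Taking torques about the foot of the ladder:
Ladder weight 21.4×9.81 = 209.9 N acts at 3.01 m along the ladder; its horizontal arm is 3.01·cos59.4° = 1.532 m → τ = 321.6 N·m clockwise.
Wall normal N acts horizontally at the top; its moment arm is the height L sinθ = 6.02·sin59.4° = 5.182 m, counterclockwise.
Setting net torque to zero: N × 5.182 = 321.6 → N = 62.1 N.
ΣFx = 0: friction at the foot balances the wall's push, so f = N_wall = 62.1 N.

f ≈ 62.1 N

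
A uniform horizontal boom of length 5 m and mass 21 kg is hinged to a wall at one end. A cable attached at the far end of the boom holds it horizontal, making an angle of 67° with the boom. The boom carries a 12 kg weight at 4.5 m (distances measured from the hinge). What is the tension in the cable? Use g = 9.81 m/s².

T ≈ 227 N

Take moments about the hinge.
Beam weight: 21 × 9.81 = 206 N down at 2.5 m → arm 2.5 m, τ = 206 × 2.5 = 515 N·m clockwise.
Weight: 12 × 9.81 = 117.7 N down at 4.5 m → arm 4.5 m, τ = 117.7 × 4.5 = 529.6 N·m clockwise.
Total clockwise load moment = 1045 N·m.
The cable tension T acts at 5 m; only its component perpendicular to the boom, T sinθ, produces torque. sin 67° = 0.9205.
Στ = 0 ⇒ T × 5 × 0.9205 = 1045 ⇒ T = 1045 / 4.603 = 227 N.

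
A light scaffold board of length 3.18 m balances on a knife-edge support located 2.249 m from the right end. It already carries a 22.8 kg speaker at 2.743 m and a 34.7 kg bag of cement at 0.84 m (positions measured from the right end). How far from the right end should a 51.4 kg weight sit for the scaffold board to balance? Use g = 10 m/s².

x ≈ 2.98 m from the right end

Sum moments about the knife-edge support (at 2.249 m from the right end) (the support reaction has zero arm there).
Speaker: 22.8 × 10 = 228 N down at 2.743 m → arm 0.494 m, τ = 228 × 0.494 = 112.6 N·m counterclockwise.
Bag of cement: 34.7 × 10 = 347 N down at 0.84 m → arm 1.409 m, τ = 347 × 1.409 = 488.9 N·m clockwise.
Net moment of existing loads = 376.3 N·m clockwise.
The weight weighs 51.4 × 10 = 514 N and must supply an equal counterclockwise moment, so its lever arm about the knife-edge support is 376.3 / 514 = 0.732 m.
That puts it at 2.249 + 0.732 = 2.98 m from the right end.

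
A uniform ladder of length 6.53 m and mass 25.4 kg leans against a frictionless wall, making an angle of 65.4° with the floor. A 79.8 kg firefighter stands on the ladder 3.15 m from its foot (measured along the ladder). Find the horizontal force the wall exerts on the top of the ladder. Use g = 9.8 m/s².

Sum moments about the foot of the ladder (the floor normal and friction both act there and drop out).
Ladder weight 25.4×9.8 = 248.9 N acts at 3.265 m along the ladder; its horizontal arm is 3.265·cos65.4° = 1.359 m → τ = 338.3 N·m clockwise.
Firefighter: 79.8×9.8 = 782 N at 3.15 m → arm 1.311 m → τ = 1025 N·m clockwise.
Wall normal N acts horizontally at the top; its moment arm is the height L sinθ = 6.53·sin65.4° = 5.937 m, counterclockwise.
For rotational equilibrium, N × 5.937 = 1363, so N = 230 N.

N_wall ≈ 230 N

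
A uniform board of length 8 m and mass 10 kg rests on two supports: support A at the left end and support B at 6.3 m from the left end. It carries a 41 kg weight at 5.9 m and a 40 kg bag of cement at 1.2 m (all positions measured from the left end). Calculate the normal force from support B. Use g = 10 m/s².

Take moments about support A.
Beam weight: 10 × 10 = 100 N down at 4 m → arm 4 m, τ = 100 × 4 = 400 N·m clockwise.
Weight: 41 × 10 = 410 N down at 5.9 m → arm 5.9 m, τ = 410 × 5.9 = 2419 N·m clockwise.
Bag of cement: 40 × 10 = 400 N down at 1.2 m → arm 1.2 m, τ = 400 × 1.2 = 480 N·m clockwise.
Net load moment about support A = 3299 N·m clockwise.
Reaction R at support B is upward at 6.3 m, arm 6.3 m → moment R × 6.3 counterclockwise.
Στ = 0 ⇒ R × 6.3 = 3299 ⇒ R = 524 N.

R_B ≈ 524 N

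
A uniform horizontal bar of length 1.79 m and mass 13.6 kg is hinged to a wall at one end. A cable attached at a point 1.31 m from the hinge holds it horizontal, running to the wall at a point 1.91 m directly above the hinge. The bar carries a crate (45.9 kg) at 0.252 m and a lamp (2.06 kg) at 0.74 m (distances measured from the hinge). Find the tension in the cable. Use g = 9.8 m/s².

T ≈ 229 N

Take moments about the hinge.
Beam weight: 13.6 × 9.8 = 133.3 N down at 0.895 m → arm 0.895 m, τ = 133.3 × 0.895 = 119.3 N·m clockwise.
Crate: 45.9 × 9.8 = 449.8 N down at 0.252 m → arm 0.252 m, τ = 449.8 × 0.252 = 113.3 N·m clockwise.
Lamp: 2.06 × 9.8 = 20.19 N down at 0.74 m → arm 0.74 m, τ = 20.19 × 0.74 = 14.94 N·m clockwise.
Total clockwise load moment = 247.5 N·m.
The cable tension T acts at 1.31 m; only its component perpendicular to the bar, T sinθ, produces torque. sinθ = h/√(h²+d²) = 1.91/√(1.91²+1.31²) = 0.8247.
Setting net torque to zero: T × 1.31 × 0.8247 = 247.5 → T = 247.5 / 1.08 = 229 N.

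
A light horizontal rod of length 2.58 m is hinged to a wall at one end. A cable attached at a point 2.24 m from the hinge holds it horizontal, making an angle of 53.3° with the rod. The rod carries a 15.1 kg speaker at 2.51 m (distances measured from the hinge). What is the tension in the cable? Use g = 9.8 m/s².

T ≈ 207 N

Take moments about the hinge.
Speaker: 15.1 × 9.8 = 148 N down at 2.51 m → arm 2.51 m, τ = 148 × 2.51 = 371.5 N·m clockwise.
Total clockwise load moment = 371.5 N·m.
The cable tension T acts at 2.24 m; only its component perpendicular to the rod, T sinθ, produces torque. sin 53.3° = 0.8018.
Balancing moments: T × 2.24 × 0.8018 = 371.5, giving T = 371.5 / 1.796 = 207 N.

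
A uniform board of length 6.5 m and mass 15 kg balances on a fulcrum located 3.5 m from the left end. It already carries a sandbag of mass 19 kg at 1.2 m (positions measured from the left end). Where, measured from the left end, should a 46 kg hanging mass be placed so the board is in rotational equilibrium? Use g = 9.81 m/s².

x ≈ 4.53 m from the left end

About the fulcrum (at 3.5 m from the left end):
Beam weight: 15 × 9.81 = 147.2 N down at 3.25 m → arm 0.25 m, τ = 147.2 × 0.25 = 36.8 N·m counterclockwise.
Sandbag: 19 × 9.81 = 186.4 N down at 1.2 m → arm 2.3 m, τ = 186.4 × 2.3 = 428.7 N·m counterclockwise.
Net moment of existing loads = 465.5 N·m counterclockwise.
The hanging mass weighs 46 × 9.81 = 451.3 N and must supply an equal clockwise moment, so its lever arm about the fulcrum is 465.5 / 451.3 = 1.03 m.
That puts it at 3.5 + 1.03 = 4.53 m from the left end.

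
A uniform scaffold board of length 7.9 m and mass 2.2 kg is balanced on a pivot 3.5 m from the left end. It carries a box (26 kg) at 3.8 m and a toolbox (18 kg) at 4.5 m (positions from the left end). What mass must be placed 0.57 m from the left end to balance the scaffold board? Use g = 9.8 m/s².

Taking torques about the pivot (at 3.5 m from the left end):
Beam weight: 2.2 × 9.8 = 21.56 N down at 3.95 m → arm 0.45 m, τ = 21.56 × 0.45 = 9.702 N·m clockwise.
Box: 26 × 9.8 = 254.8 N down at 3.8 m → arm 0.3 m, τ = 254.8 × 0.3 = 76.44 N·m clockwise.
Toolbox: 18 × 9.8 = 176.4 N down at 4.5 m → arm 1 m, τ = 176.4 × 1 = 176.4 N·m clockwise.
Net moment of known loads = 262.5 N·m clockwise.
An unknown mass m at 0.57 m has arm 2.93 m; its moment is m·g·2.93 counterclockwise.
Balancing moments: m × 9.8 × 2.93 = 262.5, giving m = 262.5 / (9.8 × 2.93) = 9.14 kg.

m ≈ 9.14 kg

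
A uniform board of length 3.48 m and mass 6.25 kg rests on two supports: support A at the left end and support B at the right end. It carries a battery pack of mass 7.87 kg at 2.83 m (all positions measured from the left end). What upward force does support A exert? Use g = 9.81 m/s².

Take moments about support B.
Beam weight: 6.25 × 9.81 = 61.31 N down at 1.74 m → arm 1.74 m, τ = 61.31 × 1.74 = 106.7 N·m counterclockwise.
Battery pack: 7.87 × 9.81 = 77.2 N down at 2.83 m → arm 0.65 m, τ = 77.2 × 0.65 = 50.18 N·m counterclockwise.
Net load moment about support B = 156.9 N·m counterclockwise.
Reaction R at support A is upward at 0 m, arm 3.48 m → moment R × 3.48 clockwise.
For rotational equilibrium, R × 3.48 = 156.9, so R = 45.1 N.

R_A ≈ 45.1 N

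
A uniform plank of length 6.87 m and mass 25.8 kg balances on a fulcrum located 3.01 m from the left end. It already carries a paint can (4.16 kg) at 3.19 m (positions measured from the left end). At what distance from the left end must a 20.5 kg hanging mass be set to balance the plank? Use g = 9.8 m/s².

x ≈ 2.44 m from the left end

About the fulcrum (at 3.01 m from the left end):
Beam weight: 25.8 × 9.8 = 252.8 N down at 3.435 m → arm 0.425 m, τ = 252.8 × 0.425 = 107.4 N·m clockwise.
Paint can: 4.16 × 9.8 = 40.77 N down at 3.19 m → arm 0.18 m, τ = 40.77 × 0.18 = 7.339 N·m clockwise.
Net moment of existing loads = 114.7 N·m clockwise.
The hanging mass weighs 20.5 × 9.8 = 200.9 N and must supply an equal counterclockwise moment, so its lever arm about the fulcrum is 114.7 / 200.9 = 0.571 m.
That puts it at 3.01 − 0.571 = 2.44 m from the left end.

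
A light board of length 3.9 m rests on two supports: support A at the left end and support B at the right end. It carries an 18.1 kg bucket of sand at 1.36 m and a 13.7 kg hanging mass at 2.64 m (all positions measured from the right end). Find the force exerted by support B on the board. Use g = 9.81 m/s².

R_B ≈ 159 N

Taking torques about support A:
Bucket of sand: 18.1 × 9.81 = 177.6 N down at 1.36 m → arm 2.54 m, τ = 177.6 × 2.54 = 451.1 N·m clockwise.
Hanging mass: 13.7 × 9.81 = 134.4 N down at 2.64 m → arm 1.26 m, τ = 134.4 × 1.26 = 169.3 N·m clockwise.
Net load moment about support A = 620.4 N·m clockwise.
Reaction R at support B is upward at 0 m, arm 3.9 m → moment R × 3.9 counterclockwise.
For rotational equilibrium, R × 3.9 = 620.4, so R = 159 N.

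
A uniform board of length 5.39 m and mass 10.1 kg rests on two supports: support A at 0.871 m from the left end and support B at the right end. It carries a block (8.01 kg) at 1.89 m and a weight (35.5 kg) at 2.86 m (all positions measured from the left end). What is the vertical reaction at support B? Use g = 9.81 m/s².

R_B ≈ 211 N

Choose support A as the axis so its reaction then has zero moment arm.
Beam weight: 10.1 × 9.81 = 99.08 N down at 2.695 m → arm 1.824 m, τ = 99.08 × 1.824 = 180.7 N·m clockwise.
Block: 8.01 × 9.81 = 78.58 N down at 1.89 m → arm 1.019 m, τ = 78.58 × 1.019 = 80.07 N·m clockwise.
Weight: 35.5 × 9.81 = 348.3 N down at 2.86 m → arm 1.989 m, τ = 348.3 × 1.989 = 692.8 N·m clockwise.
Net load moment about support A = 953.6 N·m clockwise.
Reaction R at support B is upward at 5.39 m, arm 4.519 m → moment R × 4.519 counterclockwise.
Στ = 0 ⇒ R × 4.519 = 953.6 ⇒ R = 211 N.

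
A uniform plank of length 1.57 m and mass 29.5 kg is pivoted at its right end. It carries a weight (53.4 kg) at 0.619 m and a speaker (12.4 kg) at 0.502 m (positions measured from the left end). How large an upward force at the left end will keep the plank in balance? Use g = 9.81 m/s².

F ≈ 545 N

Taking torques about the right end:
Beam weight: 29.5 × 9.81 = 289.4 N down at 0.785 m → arm 0.785 m, τ = 289.4 × 0.785 = 227.2 N·m counterclockwise.
Weight: 53.4 × 9.81 = 523.9 N down at 0.619 m → arm 0.951 m, τ = 523.9 × 0.951 = 498.2 N·m counterclockwise.
Speaker: 12.4 × 9.81 = 121.6 N down at 0.502 m → arm 1.068 m, τ = 121.6 × 1.068 = 129.9 N·m counterclockwise.
Net moment of the loads = 855.3 N·m counterclockwise.
The upward force F acts at the left end, arm 1.57 m, giving F × 1.57 clockwise.
For rotational equilibrium, F × 1.57 = 855.3, so F = 855.3 / 1.57 = 545 N.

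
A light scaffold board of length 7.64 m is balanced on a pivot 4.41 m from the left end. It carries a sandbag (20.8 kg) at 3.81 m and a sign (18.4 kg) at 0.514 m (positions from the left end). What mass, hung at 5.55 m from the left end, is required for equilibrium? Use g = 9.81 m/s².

Sum moments about the pivot (at 4.41 m from the left end) (the support reaction has zero arm there).
Sandbag: 20.8 × 9.81 = 204 N down at 3.81 m → arm 0.6 m, τ = 204 × 0.6 = 122.4 N·m counterclockwise.
Sign: 18.4 × 9.81 = 180.5 N down at 0.514 m → arm 3.896 m, τ = 180.5 × 3.896 = 703.2 N·m counterclockwise.
Net moment of known loads = 825.6 N·m counterclockwise.
An unknown mass m at 5.55 m has arm 1.14 m; its moment is m·g·1.14 clockwise.
Στ = 0 ⇒ m × 9.81 × 1.14 = 825.6 ⇒ m = 825.6 / (9.81 × 1.14) = 73.8 kg.

m ≈ 73.8 kg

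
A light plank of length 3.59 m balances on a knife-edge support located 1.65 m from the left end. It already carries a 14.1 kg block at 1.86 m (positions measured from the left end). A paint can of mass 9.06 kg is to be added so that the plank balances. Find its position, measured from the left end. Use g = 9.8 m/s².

x ≈ 1.32 m from the left end

About the knife-edge support (at 1.65 m from the left end):
Block: 14.1 × 9.8 = 138.2 N down at 1.86 m → arm 0.21 m, τ = 138.2 × 0.21 = 29.02 N·m clockwise.
Net moment of existing loads = 29.02 N·m clockwise.
The paint can weighs 9.06 × 9.8 = 88.79 N and must supply an equal counterclockwise moment, so its lever arm about the knife-edge support is 29.02 / 88.79 = 0.327 m.
That puts it at 1.65 − 0.327 = 1.32 m from the left end.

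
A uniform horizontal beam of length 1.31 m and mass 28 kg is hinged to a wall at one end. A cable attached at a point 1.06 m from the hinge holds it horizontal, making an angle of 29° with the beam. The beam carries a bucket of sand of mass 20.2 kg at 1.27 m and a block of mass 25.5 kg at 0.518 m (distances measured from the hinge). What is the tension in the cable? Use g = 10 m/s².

Sum moments about the hinge (the unknown hinge reaction has zero arm there).
Beam weight: 28 × 10 = 280 N down at 0.655 m → arm 0.655 m, τ = 280 × 0.655 = 183.4 N·m clockwise.
Bucket of sand: 20.2 × 10 = 202 N down at 1.27 m → arm 1.27 m, τ = 202 × 1.27 = 256.5 N·m clockwise.
Block: 25.5 × 10 = 255 N down at 0.518 m → arm 0.518 m, τ = 255 × 0.518 = 132.1 N·m clockwise.
Total clockwise load moment = 572 N·m.
The cable tension T acts at 1.06 m; only its component perpendicular to the beam, T sinθ, produces torque. sin 29° = 0.4848.
Balancing moments: T × 1.06 × 0.4848 = 572, giving T = 572 / 0.5139 = 1110 N.

T ≈ 1110 N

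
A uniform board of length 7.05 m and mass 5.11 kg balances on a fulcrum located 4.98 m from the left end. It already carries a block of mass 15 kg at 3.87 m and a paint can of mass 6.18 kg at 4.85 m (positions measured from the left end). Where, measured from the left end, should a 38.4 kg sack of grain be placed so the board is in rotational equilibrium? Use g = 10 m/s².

Taking torques about the fulcrum (at 4.98 m from the left end):
Beam weight: 5.11 × 10 = 51.1 N down at 3.525 m → arm 1.455 m, τ = 51.1 × 1.455 = 74.35 N·m counterclockwise.
Block: 15 × 10 = 150 N down at 3.87 m → arm 1.11 m, τ = 150 × 1.11 = 166.5 N·m counterclockwise.
Paint can: 6.18 × 10 = 61.8 N down at 4.85 m → arm 0.13 m, τ = 61.8 × 0.13 = 8.034 N·m counterclockwise.
Net moment of existing loads = 248.9 N·m counterclockwise.
The sack of grain weighs 38.4 × 10 = 384 N and must supply an equal clockwise moment, so its lever arm about the fulcrum is 248.9 / 384 = 0.648 m.
That puts it at 4.98 + 0.648 = 5.63 m from the left end.

x ≈ 5.63 m from the left end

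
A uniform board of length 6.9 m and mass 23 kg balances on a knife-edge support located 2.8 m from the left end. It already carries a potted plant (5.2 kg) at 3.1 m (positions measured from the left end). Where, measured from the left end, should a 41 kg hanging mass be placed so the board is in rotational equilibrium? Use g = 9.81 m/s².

x ≈ 2.4 m from the left end

Sum moments about the knife-edge support (at 2.8 m from the left end) (the support reaction has zero arm there).
Beam weight: 23 × 9.81 = 225.6 N down at 3.45 m → arm 0.65 m, τ = 225.6 × 0.65 = 146.6 N·m clockwise.
Potted plant: 5.2 × 9.81 = 51.01 N down at 3.1 m → arm 0.3 m, τ = 51.01 × 0.3 = 15.3 N·m clockwise.
Net moment of existing loads = 161.9 N·m clockwise.
The hanging mass weighs 41 × 9.81 = 402.2 N and must supply an equal counterclockwise moment, so its lever arm about the knife-edge support is 161.9 / 402.2 = 0.403 m.
That puts it at 2.8 − 0.403 = 2.4 m from the left end.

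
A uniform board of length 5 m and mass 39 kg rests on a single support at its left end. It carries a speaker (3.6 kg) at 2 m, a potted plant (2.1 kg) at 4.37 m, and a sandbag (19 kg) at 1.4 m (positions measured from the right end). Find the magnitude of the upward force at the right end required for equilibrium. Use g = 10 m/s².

About the left end:
Beam weight: 39 × 10 = 390 N down at 2.5 m → arm 2.5 m, τ = 390 × 2.5 = 975 N·m clockwise.
Speaker: 3.6 × 10 = 36 N down at 2 m → arm 3 m, τ = 36 × 3 = 108 N·m clockwise.
Potted plant: 2.1 × 10 = 21 N down at 4.37 m → arm 0.63 m, τ = 21 × 0.63 = 13.23 N·m clockwise.
Sandbag: 19 × 10 = 190 N down at 1.4 m → arm 3.6 m, τ = 190 × 3.6 = 684 N·m clockwise.
Net moment of the loads = 1780 N·m clockwise.
The upward force F acts at the right end, arm 5 m, giving F × 5 counterclockwise.
For rotational equilibrium, F × 5 = 1780, so F = 1780 / 5 = 356 N.

F ≈ 356 N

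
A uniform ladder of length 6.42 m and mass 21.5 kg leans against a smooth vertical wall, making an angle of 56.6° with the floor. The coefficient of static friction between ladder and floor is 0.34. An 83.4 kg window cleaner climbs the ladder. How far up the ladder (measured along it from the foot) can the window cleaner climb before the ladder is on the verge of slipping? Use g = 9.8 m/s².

d ≈ 3.34 m

About the foot of the ladder:
Ladder weight 21.5×9.8 = 210.7 N acts at 3.21 m along the ladder; its horizontal arm is 3.21·cos56.6° = 1.767 m → τ = 372.3 N·m clockwise.
Window cleaner weight 83.4×9.8 = 817.3 N at distance d → arm d·cos56.6° → τ = 817.3·d·0.5505 clockwise.
Wall normal N at the top has arm L sinθ = 5.36 m counterclockwise, so Στ = 0 gives N·5.36 = 372.3 + 449.9·d.
ΣFy = 0 ⇒ N_floor = 1028 N, so the maximum friction is μ_s·N_floor = 0.34×1028 = 349.5 N. ΣFx = 0 ⇒ N_wall = f, so at the slipping point N = 349.5 N.
Substituting: 349.5×5.36 = 372.3 + 449.9·d ⇒ d = (1873 − 372.3) / 449.9 = 3.34 m.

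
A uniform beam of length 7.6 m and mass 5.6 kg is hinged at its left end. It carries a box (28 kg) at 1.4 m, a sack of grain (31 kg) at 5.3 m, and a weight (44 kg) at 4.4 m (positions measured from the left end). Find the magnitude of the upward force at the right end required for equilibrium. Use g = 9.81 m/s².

F ≈ 540 N

About the left end:
Beam weight: 5.6 × 9.81 = 54.94 N down at 3.8 m → arm 3.8 m, τ = 54.94 × 3.8 = 208.8 N·m clockwise.
Box: 28 × 9.81 = 274.7 N down at 1.4 m → arm 1.4 m, τ = 274.7 × 1.4 = 384.6 N·m clockwise.
Sack of grain: 31 × 9.81 = 304.1 N down at 5.3 m → arm 5.3 m, τ = 304.1 × 5.3 = 1612 N·m clockwise.
Weight: 44 × 9.81 = 431.6 N down at 4.4 m → arm 4.4 m, τ = 431.6 × 4.4 = 1899 N·m clockwise.
Net moment of the loads = 4104 N·m clockwise.
The upward force F acts at the right end, arm 7.6 m, giving F × 7.6 counterclockwise.
Setting net torque to zero: F × 7.6 = 4104 → F = 4104 / 7.6 = 540 N.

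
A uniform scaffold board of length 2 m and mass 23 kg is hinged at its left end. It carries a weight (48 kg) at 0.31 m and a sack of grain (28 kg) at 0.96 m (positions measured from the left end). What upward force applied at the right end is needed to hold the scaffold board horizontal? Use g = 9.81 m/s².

F ≈ 318 N

Sum moments about the left end (the unknown pivot reaction has zero arm there).
Beam weight: 23 × 9.81 = 225.6 N down at 1 m → arm 1 m, τ = 225.6 × 1 = 225.6 N·m clockwise.
Weight: 48 × 9.81 = 470.9 N down at 0.31 m → arm 0.31 m, τ = 470.9 × 0.31 = 146 N·m clockwise.
Sack of grain: 28 × 9.81 = 274.7 N down at 0.96 m → arm 0.96 m, τ = 274.7 × 0.96 = 263.7 N·m clockwise.
Net moment of the loads = 635.3 N·m clockwise.
The upward force F acts at the right end, arm 2 m, giving F × 2 counterclockwise.
Setting net torque to zero: F × 2 = 635.3 → F = 635.3 / 2 = 318 N.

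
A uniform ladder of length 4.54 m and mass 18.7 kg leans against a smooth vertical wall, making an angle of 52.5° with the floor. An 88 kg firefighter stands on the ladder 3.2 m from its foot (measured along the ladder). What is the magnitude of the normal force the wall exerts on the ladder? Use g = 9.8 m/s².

N_wall ≈ 537 N

Take moments about the foot of the ladder.
Ladder weight 18.7×9.8 = 183.3 N acts at 2.27 m along the ladder; its horizontal arm is 2.27·cos52.5° = 1.382 m → τ = 253.3 N·m clockwise.
Firefighter: 88×9.8 = 862.4 N at 3.2 m → arm 1.948 m → τ = 1680 N·m clockwise.
Wall normal N acts horizontally at the top; its moment arm is the height L sinθ = 4.54·sin52.5° = 3.602 m, counterclockwise.
Στ = 0 ⇒ N × 3.602 = 1933 ⇒ N = 537 N.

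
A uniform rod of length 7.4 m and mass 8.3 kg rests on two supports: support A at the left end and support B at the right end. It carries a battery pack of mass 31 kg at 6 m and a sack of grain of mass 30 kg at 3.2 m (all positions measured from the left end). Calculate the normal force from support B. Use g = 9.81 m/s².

Sum moments about support A (its reaction then has zero moment arm).
Beam weight: 8.3 × 9.81 = 81.42 N down at 3.7 m → arm 3.7 m, τ = 81.42 × 3.7 = 301.3 N·m clockwise.
Battery pack: 31 × 9.81 = 304.1 N down at 6 m → arm 6 m, τ = 304.1 × 6 = 1825 N·m clockwise.
Sack of grain: 30 × 9.81 = 294.3 N down at 3.2 m → arm 3.2 m, τ = 294.3 × 3.2 = 941.8 N·m clockwise.
Net load moment about support A = 3068 N·m clockwise.
Reaction R at support B is upward at 7.4 m, arm 7.4 m → moment R × 7.4 counterclockwise.
For rotational equilibrium, R × 7.4 = 3068, so R = 415 N.

R_B ≈ 415 N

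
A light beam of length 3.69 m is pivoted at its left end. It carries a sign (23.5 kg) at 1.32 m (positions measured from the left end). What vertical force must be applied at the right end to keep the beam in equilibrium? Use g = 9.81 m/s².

F ≈ 82.5 N

About the left end:
Sign: 23.5 × 9.81 = 230.5 N down at 1.32 m → arm 1.32 m, τ = 230.5 × 1.32 = 304.3 N·m clockwise.
Net moment of the loads = 304.3 N·m clockwise.
The upward force F acts at the right end, arm 3.69 m, giving F × 3.69 counterclockwise.
Setting net torque to zero: F × 3.69 = 304.3 → F = 304.3 / 3.69 = 82.5 N.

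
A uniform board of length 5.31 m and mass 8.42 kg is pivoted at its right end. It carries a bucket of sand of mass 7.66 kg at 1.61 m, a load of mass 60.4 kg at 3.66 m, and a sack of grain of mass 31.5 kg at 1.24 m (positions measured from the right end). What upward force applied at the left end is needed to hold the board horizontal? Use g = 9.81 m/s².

F ≈ 545 N

Choose the right end as the axis so the unknown pivot reaction has zero arm there.
Beam weight: 8.42 × 9.81 = 82.6 N down at 2.655 m → arm 2.655 m, τ = 82.6 × 2.655 = 219.3 N·m counterclockwise.
Bucket of sand: 7.66 × 9.81 = 75.14 N down at 1.61 m → arm 1.61 m, τ = 75.14 × 1.61 = 121 N·m counterclockwise.
Load: 60.4 × 9.81 = 592.5 N down at 3.66 m → arm 3.66 m, τ = 592.5 × 3.66 = 2169 N·m counterclockwise.
Sack of grain: 31.5 × 9.81 = 309 N down at 1.24 m → arm 1.24 m, τ = 309 × 1.24 = 383.2 N·m counterclockwise.
Net moment of the loads = 2892 N·m counterclockwise.
The upward force F acts at the left end, arm 5.31 m, giving F × 5.31 clockwise.
Στ = 0 ⇒ F × 5.31 = 2892 ⇒ F = 2892 / 5.31 = 545 N.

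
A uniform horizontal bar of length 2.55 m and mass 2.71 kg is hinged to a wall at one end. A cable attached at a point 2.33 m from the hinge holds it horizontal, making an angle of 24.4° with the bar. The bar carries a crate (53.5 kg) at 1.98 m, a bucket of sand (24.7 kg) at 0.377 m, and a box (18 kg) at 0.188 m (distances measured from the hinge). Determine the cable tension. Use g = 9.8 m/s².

T ≈ 1240 N

Sum moments about the hinge (the unknown hinge reaction has zero arm there).
Beam weight: 2.71 × 9.8 = 26.56 N down at 1.275 m → arm 1.275 m, τ = 26.56 × 1.275 = 33.86 N·m clockwise.
Crate: 53.5 × 9.8 = 524.3 N down at 1.98 m → arm 1.98 m, τ = 524.3 × 1.98 = 1038 N·m clockwise.
Bucket of sand: 24.7 × 9.8 = 242.1 N down at 0.377 m → arm 0.377 m, τ = 242.1 × 0.377 = 91.27 N·m clockwise.
Box: 18 × 9.8 = 176.4 N down at 0.188 m → arm 0.188 m, τ = 176.4 × 0.188 = 33.16 N·m clockwise.
Total clockwise load moment = 1196 N·m.
The cable tension T acts at 2.33 m; only its component perpendicular to the bar, T sinθ, produces torque. sin 24.4° = 0.4131.
Balancing moments: T × 2.33 × 0.4131 = 1196, giving T = 1196 / 0.9625 = 1240 N.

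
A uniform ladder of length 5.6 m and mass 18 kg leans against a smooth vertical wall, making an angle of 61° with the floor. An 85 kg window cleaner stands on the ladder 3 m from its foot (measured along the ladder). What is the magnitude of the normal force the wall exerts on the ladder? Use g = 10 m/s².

N_wall ≈ 302 N

Take moments about the foot of the ladder.
Ladder weight 18×10 = 180 N acts at 2.8 m along the ladder; its horizontal arm is 2.8·cos61° = 1.357 m → τ = 244.3 N·m clockwise.
Window cleaner: 85×10 = 850 N at 3 m → arm 1.454 m → τ = 1236 N·m clockwise.
Wall normal N acts horizontally at the top; its moment arm is the height L sinθ = 5.6·sin61° = 4.898 m, counterclockwise.
For rotational equilibrium, N × 4.898 = 1480, so N = 302 N.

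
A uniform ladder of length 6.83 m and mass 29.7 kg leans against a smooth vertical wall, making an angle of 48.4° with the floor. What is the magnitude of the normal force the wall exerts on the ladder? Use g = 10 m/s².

Taking torques about the foot of the ladder:
Ladder weight 29.7×10 = 297 N acts at 3.415 m along the ladder; its horizontal arm is 3.415·cos48.4° = 2.267 m → τ = 673.3 N·m clockwise.
Wall normal N acts horizontally at the top; its moment arm is the height L sinθ = 6.83·sin48.4° = 5.107 m, counterclockwise.
Setting net torque to zero: N × 5.107 = 673.3 → N = 132 N.

N_wall ≈ 132 N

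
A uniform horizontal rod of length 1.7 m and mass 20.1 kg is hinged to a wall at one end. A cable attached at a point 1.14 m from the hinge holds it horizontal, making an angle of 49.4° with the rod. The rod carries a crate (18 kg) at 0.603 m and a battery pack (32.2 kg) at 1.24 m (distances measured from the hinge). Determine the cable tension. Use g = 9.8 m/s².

T ≈ 768 N

About the hinge:
Beam weight: 20.1 × 9.8 = 197 N down at 0.85 m → arm 0.85 m, τ = 197 × 0.85 = 167.4 N·m clockwise.
Crate: 18 × 9.8 = 176.4 N down at 0.603 m → arm 0.603 m, τ = 176.4 × 0.603 = 106.4 N·m clockwise.
Battery pack: 32.2 × 9.8 = 315.6 N down at 1.24 m → arm 1.24 m, τ = 315.6 × 1.24 = 391.3 N·m clockwise.
Total clockwise load moment = 665.1 N·m.
The cable tension T acts at 1.14 m; only its component perpendicular to the rod, T sinθ, produces torque. sin 49.4° = 0.7593.
Στ = 0 ⇒ T × 1.14 × 0.7593 = 665.1 ⇒ T = 665.1 / 0.8656 = 768 N.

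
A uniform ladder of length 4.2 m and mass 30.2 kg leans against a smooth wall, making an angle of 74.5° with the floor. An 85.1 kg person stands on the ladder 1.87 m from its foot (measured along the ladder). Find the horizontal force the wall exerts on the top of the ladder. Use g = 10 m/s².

N_wall ≈ 147 N

Choose the foot of the ladder as the axis so the floor normal and friction both act there and drop out.
Ladder weight 30.2×10 = 302 N acts at 2.1 m along the ladder; its horizontal arm is 2.1·cos74.5° = 0.5612 m → τ = 169.5 N·m clockwise.
Person: 85.1×10 = 851 N at 1.87 m → arm 0.4997 m → τ = 425.2 N·m clockwise.
Wall normal N acts horizontally at the top; its moment arm is the height L sinθ = 4.2·sin74.5° = 4.047 m, counterclockwise.
For rotational equilibrium, N × 4.047 = 594.7, so N = 147 N.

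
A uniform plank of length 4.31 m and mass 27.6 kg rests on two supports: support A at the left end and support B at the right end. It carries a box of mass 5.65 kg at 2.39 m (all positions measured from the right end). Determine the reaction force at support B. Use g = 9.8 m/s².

R_B ≈ 160 N

Sum moments about support A (its reaction then has zero moment arm).
Beam weight: 27.6 × 9.8 = 270.5 N down at 2.155 m → arm 2.155 m, τ = 270.5 × 2.155 = 582.9 N·m clockwise.
Box: 5.65 × 9.8 = 55.37 N down at 2.39 m → arm 1.92 m, τ = 55.37 × 1.92 = 106.3 N·m clockwise.
Net load moment about support A = 689.2 N·m clockwise.
Reaction R at support B is upward at 0 m, arm 4.31 m → moment R × 4.31 counterclockwise.
For rotational equilibrium, R × 4.31 = 689.2, so R = 160 N.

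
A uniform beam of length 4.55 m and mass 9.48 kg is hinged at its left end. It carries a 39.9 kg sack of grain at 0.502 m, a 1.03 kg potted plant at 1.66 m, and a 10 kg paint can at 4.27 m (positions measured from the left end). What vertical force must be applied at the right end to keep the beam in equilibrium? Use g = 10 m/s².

F ≈ 189 N

Take moments about the left end.
Beam weight: 9.48 × 10 = 94.8 N down at 2.275 m → arm 2.275 m, τ = 94.8 × 2.275 = 215.7 N·m clockwise.
Sack of grain: 39.9 × 10 = 399 N down at 0.502 m → arm 0.502 m, τ = 399 × 0.502 = 200.3 N·m clockwise.
Potted plant: 1.03 × 10 = 10.3 N down at 1.66 m → arm 1.66 m, τ = 10.3 × 1.66 = 17.1 N·m clockwise.
Paint can: 10 × 10 = 100 N down at 4.27 m → arm 4.27 m, τ = 100 × 4.27 = 427 N·m clockwise.
Net moment of the loads = 860.1 N·m clockwise.
The upward force F acts at the right end, arm 4.55 m, giving F × 4.55 counterclockwise.
Balancing moments: F × 4.55 = 860.1, giving F = 860.1 / 4.55 = 189 N.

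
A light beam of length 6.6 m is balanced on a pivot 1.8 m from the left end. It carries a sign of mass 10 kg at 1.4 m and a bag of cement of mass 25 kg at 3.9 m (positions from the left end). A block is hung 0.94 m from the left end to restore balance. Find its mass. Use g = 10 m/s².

Sum moments about the pivot (at 1.8 m from the left end) (the support reaction has zero arm there).
Sign: 10 × 10 = 100 N down at 1.4 m → arm 0.4 m, τ = 100 × 0.4 = 40 N·m counterclockwise.
Bag of cement: 25 × 10 = 250 N down at 3.9 m → arm 2.1 m, τ = 250 × 2.1 = 525 N·m clockwise.
Net moment of known loads = 485 N·m clockwise.
An unknown mass m at 0.94 m has arm 0.86 m; its moment is m·g·0.86 counterclockwise.
Στ = 0 ⇒ m × 10 × 0.86 = 485 ⇒ m = 485 / (10 × 0.86) = 56.4 kg.

m ≈ 56.4 kg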